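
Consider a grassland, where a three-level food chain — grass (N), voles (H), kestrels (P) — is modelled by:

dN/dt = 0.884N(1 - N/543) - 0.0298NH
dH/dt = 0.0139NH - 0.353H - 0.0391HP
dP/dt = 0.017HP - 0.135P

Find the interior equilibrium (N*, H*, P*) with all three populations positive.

From dP/dt = 0: 0.017H* = 0.135, so H* = 7.94.
From dN/dt = 0: 0.884(1 - N*/543) = 0.0298·7.94, giving N* = 543·(1 - 0.268) = 398.
From dH/dt = 0: 0.0139·398 - 0.353 = 0.0391P*, so P* = 5.17/0.0391 = 132.

N* ≈ 398, H* ≈ 7.94, P* ≈ 132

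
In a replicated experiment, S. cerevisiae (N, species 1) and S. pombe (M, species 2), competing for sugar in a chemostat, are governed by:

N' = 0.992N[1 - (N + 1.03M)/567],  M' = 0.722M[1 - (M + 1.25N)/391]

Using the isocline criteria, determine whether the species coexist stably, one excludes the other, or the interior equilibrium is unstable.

Compare the nullcline intercepts: K1/α12 = 567/1.03 = 550 > K2 = 391; K2/α21 = 391/1.25 = 313 < K1 = 567.
Since the inequalities point opposite ways, species 1 can invade but species 2 cannot.

species 1 excludes species 2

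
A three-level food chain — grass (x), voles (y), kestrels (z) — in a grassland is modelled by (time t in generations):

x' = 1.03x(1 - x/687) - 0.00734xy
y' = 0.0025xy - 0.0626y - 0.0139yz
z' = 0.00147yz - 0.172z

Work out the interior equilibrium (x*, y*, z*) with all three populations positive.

From dz/dt = 0: 0.00147y* = 0.172, so y* = 117.
From dx/dt = 0: 1.03(1 - x*/687) = 0.00734·117, giving x* = 687·(1 - 0.834) = 114.
From dy/dt = 0: 0.0025·114 - 0.0626 = 0.0139z*, so z* = 0.223/0.0139 = 16.

x* ≈ 114, y* ≈ 117, z* ≈ 16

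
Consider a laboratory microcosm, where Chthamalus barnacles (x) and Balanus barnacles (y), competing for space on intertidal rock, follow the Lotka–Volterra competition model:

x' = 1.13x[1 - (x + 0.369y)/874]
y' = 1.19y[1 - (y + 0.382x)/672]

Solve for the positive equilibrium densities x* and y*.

Setting both brackets to zero gives the nullclines x + 0.369y = 874 and 0.382x + y = 672.
Substituting y = 672 - 0.382x into the first: x(1 - 0.369·0.382) = 874 - 0.369·672.
So x* = 626/0.859 = 729, and then y* = 672 - 0.382·729 = 394.

x* ≈ 729, y* ≈ 394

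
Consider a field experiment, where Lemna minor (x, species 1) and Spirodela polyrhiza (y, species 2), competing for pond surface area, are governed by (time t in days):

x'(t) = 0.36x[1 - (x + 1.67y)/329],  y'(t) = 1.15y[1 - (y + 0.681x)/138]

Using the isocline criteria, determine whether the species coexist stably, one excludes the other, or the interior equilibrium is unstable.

Compare the nullcline intercepts: K1/α12 = 329/1.67 = 197 > K2 = 138; K2/α21 = 138/0.681 = 203 < K1 = 329.
Since the inequalities point opposite ways, species 1 can invade but species 2 cannot.

species 1 excludes species 2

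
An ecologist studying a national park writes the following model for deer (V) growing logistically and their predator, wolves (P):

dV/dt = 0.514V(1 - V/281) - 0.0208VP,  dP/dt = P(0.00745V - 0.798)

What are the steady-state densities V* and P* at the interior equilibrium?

V* ≈ 107, P* ≈ 15.3

From dP/dt = 0 with P > 0: 0.00745V* = 0.798, so V* = 107.
Substitute into dV/dt = 0: 0.514(1 - 107/281) = 0.0208P*.
The bracket is 0.619, giving P* = 0.318/0.0208 = 15.3.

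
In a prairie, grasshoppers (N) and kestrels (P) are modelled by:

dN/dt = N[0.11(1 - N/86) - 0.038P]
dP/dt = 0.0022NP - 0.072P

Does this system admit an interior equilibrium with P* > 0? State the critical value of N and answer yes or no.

Threshold N = 32.7; K > 32.7, so yes, the predator persists.

The predator equation gives dP/dt > 0 only when N > 0.072/0.0022 = 32.7.
Without the predator, N → K = 86. Since 86 > 32.7, the predator can invade and persist.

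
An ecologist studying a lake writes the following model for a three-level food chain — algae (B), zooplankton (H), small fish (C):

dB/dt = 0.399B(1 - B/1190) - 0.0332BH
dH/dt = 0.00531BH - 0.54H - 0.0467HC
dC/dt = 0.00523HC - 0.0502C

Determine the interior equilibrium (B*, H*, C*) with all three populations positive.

From dC/dt = 0: 0.00523H* = 0.0502, so H* = 9.6.
From dB/dt = 0: 0.399(1 - B*/1190) = 0.0332·9.6, giving B* = 1190·(1 - 0.799) = 240.
From dH/dt = 0: 0.00531·240 - 0.54 = 0.0467C*, so C* = 0.732/0.0467 = 15.7.

B* ≈ 240, H* ≈ 9.6, C* ≈ 15.7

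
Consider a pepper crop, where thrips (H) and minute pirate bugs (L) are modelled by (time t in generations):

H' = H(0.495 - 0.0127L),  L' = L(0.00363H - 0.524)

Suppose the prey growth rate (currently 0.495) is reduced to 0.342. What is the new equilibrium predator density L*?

At the interior fixed point, setting dH/dt = 0 with H > 0 fixes L* = (prey growth rate)/(HL coefficient) — independent of the other coefficients.
With the change, L* = 0.342/0.0127 = 26.9; it falls from 39.

L* ≈ 26.9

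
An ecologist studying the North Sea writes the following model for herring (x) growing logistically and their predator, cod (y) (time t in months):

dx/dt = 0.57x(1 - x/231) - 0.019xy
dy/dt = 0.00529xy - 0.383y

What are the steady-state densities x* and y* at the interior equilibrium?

From dy/dt = 0 with y > 0: 0.00529x* = 0.383, so x* = 72.4.
Substitute into dx/dt = 0: 0.57(1 - 72.4/231) = 0.019y*.
The bracket is 0.687, giving y* = 0.391/0.019 = 20.6.

x* ≈ 72.4, y* ≈ 20.6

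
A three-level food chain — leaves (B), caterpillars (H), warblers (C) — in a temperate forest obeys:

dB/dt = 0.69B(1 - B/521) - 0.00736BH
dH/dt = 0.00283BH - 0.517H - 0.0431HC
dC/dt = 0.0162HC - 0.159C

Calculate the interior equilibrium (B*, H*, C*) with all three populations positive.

From dC/dt = 0: 0.0162H* = 0.159, so H* = 9.81.
From dB/dt = 0: 0.69(1 - B*/521) = 0.00736·9.81, giving B* = 521·(1 - 0.105) = 466.
From dH/dt = 0: 0.00283·466 - 0.517 = 0.0431C*, so C* = 0.803/0.0431 = 18.6.

B* ≈ 466, H* ≈ 9.81, C* ≈ 18.6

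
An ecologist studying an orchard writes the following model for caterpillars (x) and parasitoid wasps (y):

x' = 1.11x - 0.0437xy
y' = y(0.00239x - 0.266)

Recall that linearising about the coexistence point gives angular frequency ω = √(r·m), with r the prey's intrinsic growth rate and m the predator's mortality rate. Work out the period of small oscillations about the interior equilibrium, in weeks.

T ≈ 11.6 weeks

Here r = 1.11 and m = 0.266, so r·m = 0.295.
ω = √0.295 = 0.543 per week, hence T = 2π/ω ≈ 11.6 weeks.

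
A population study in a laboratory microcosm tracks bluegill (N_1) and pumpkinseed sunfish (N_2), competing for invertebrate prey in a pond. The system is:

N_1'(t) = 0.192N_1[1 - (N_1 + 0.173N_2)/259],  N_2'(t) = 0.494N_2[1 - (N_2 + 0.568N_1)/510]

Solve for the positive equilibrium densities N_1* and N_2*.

Setting both brackets to zero gives the nullclines N_1 + 0.173N_2 = 259 and 0.568N_1 + N_2 = 510.
Substituting N_2 = 510 - 0.568N_1 into the first: N_1(1 - 0.173·0.568) = 259 - 0.173·510.
So N_1* = 171/0.902 = 189, and then N_2* = 510 - 0.568·189 = 402.

N_1* ≈ 189, N_2* ≈ 402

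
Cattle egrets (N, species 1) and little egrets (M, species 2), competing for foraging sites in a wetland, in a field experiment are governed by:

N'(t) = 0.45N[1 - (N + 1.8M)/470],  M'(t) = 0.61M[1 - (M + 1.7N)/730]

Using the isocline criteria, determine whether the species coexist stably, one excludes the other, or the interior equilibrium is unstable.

unstable coexistence (outcome depends on initial conditions)

Compare the nullcline intercepts: K1/α12 = 470/1.8 = 261 < K2 = 730; K2/α21 = 730/1.7 = 429 < K1 = 470.
Since both are reversed, neither can invade when rare; the interior point is a saddle.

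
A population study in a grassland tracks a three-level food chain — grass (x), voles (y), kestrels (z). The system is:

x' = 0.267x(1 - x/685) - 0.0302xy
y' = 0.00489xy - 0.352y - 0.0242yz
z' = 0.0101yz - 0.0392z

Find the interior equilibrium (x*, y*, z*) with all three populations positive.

From dz/dt = 0: 0.0101y* = 0.0392, so y* = 3.88.
From dx/dt = 0: 0.267(1 - x*/685) = 0.0302·3.88, giving x* = 685·(1 - 0.439) = 384.
From dy/dt = 0: 0.00489·384 - 0.352 = 0.0242z*, so z* = 1.53/0.0242 = 63.1.

x* ≈ 384, y* ≈ 3.88, z* ≈ 63.1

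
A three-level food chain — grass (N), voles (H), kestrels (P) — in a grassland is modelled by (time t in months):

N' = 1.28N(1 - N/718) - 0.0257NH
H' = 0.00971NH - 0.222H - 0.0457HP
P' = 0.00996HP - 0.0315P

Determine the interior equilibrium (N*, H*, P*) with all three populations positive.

N* ≈ 672, H* ≈ 3.16, P* ≈ 138

From dP/dt = 0: 0.00996H* = 0.0315, so H* = 3.16.
From dN/dt = 0: 1.28(1 - N*/718) = 0.0257·3.16, giving N* = 718·(1 - 0.0635) = 672.
From dH/dt = 0: 0.00971·672 - 0.222 = 0.0457P*, so P* = 6.31/0.0457 = 138.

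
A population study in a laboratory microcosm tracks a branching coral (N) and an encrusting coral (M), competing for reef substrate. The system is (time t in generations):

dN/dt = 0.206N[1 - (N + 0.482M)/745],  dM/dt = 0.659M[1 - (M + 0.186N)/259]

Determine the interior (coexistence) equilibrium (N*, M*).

N* ≈ 681, M* ≈ 132

Setting both brackets to zero gives the nullclines N + 0.482M = 745 and 0.186N + M = 259.
Substituting M = 259 - 0.186N into the first: N(1 - 0.482·0.186) = 745 - 0.482·259.
So N* = 620/0.91 = 681, and then M* = 259 - 0.186·681 = 132.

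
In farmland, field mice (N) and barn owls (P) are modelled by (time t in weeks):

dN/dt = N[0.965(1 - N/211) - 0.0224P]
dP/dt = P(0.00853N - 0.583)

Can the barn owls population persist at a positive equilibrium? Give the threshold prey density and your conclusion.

Threshold N = 68.3; K > 68.3, so yes, the predator persists.

The predator equation gives dP/dt > 0 only when N > 0.583/0.00853 = 68.3.
Without the predator, N → K = 211. Since 211 > 68.3, the predator can invade and persist.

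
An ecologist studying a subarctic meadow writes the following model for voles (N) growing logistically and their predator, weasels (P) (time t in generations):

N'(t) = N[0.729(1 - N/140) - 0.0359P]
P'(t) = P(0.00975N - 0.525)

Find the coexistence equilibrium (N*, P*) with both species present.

From dP/dt = 0 with P > 0: 0.00975N* = 0.525, so N* = 53.8.
Substitute into dN/dt = 0: 0.729(1 - 53.8/140) = 0.0359P*.
The bracket is 0.615, giving P* = 0.449/0.0359 = 12.5.

N* ≈ 53.8, P* ≈ 12.5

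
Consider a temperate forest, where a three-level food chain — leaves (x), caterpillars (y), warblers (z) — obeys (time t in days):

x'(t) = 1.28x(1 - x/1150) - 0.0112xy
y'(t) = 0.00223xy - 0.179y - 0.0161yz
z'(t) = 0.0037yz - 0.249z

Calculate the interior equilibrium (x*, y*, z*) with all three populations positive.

x* ≈ 473, y* ≈ 67.3, z* ≈ 54.4

From dz/dt = 0: 0.0037y* = 0.249, so y* = 67.3.
From dx/dt = 0: 1.28(1 - x*/1150) = 0.0112·67.3, giving x* = 1150·(1 - 0.589) = 473.
From dy/dt = 0: 0.00223·473 - 0.179 = 0.0161z*, so z* = 0.875/0.0161 = 54.4.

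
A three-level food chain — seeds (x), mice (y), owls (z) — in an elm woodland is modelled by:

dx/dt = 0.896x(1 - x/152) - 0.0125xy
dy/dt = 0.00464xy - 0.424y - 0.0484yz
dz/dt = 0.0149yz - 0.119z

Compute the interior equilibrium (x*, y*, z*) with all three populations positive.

From dz/dt = 0: 0.0149y* = 0.119, so y* = 7.99.
From dx/dt = 0: 0.896(1 - x*/152) = 0.0125·7.99, giving x* = 152·(1 - 0.111) = 135.
From dy/dt = 0: 0.00464·135 - 0.424 = 0.0484z*, so z* = 0.203/0.0484 = 4.19.

x* ≈ 135, y* ≈ 7.99, z* ≈ 4.19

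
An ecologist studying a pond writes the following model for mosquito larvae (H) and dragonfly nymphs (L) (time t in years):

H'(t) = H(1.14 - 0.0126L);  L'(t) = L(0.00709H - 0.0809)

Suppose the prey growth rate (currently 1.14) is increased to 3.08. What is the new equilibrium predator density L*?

At the interior fixed point, setting dH/dt = 0 with H > 0 fixes L* = (prey growth rate)/(HL coefficient) — independent of the other coefficients.
With the change, L* = 3.08/0.0126 = 244; it rises from 90.5.

L* ≈ 244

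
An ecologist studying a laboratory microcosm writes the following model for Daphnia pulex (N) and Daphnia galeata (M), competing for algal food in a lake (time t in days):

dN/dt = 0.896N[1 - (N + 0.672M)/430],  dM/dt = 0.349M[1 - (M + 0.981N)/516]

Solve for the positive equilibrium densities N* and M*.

Setting both brackets to zero gives the nullclines N + 0.672M = 430 and 0.981N + M = 516.
Substituting M = 516 - 0.981N into the first: N(1 - 0.672·0.981) = 430 - 0.672·516.
So N* = 83.2/0.341 = 244, and then M* = 516 - 0.981·244 = 276.

N* ≈ 244, M* ≈ 276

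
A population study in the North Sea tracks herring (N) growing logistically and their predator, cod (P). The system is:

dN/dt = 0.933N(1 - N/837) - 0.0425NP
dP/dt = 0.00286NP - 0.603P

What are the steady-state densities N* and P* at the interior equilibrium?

N* ≈ 211, P* ≈ 16.4

From dP/dt = 0 with P > 0: 0.00286N* = 0.603, so N* = 211.
Substitute into dN/dt = 0: 0.933(1 - 211/837) = 0.0425P*.
The bracket is 0.748, giving P* = 0.698/0.0425 = 16.4.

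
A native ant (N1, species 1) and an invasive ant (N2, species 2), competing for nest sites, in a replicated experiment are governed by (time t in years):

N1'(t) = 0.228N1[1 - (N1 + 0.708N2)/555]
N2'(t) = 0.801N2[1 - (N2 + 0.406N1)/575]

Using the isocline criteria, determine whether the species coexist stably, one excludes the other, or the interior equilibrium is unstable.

Compare the nullcline intercepts: K1/α12 = 555/0.708 = 784 > K2 = 575; K2/α21 = 575/0.406 = 1420 > K1 = 555.
Since both inequalities hold, each species can invade when rare, so the interior equilibrium is stable.

stable coexistence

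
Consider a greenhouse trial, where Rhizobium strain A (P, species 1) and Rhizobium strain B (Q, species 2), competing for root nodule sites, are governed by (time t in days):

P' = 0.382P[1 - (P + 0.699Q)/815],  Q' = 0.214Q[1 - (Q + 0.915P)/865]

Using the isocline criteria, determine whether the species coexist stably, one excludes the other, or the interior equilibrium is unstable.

Compare the nullcline intercepts: K1/α12 = 815/0.699 = 1170 > K2 = 865; K2/α21 = 865/0.915 = 945 > K1 = 815.
Since both inequalities hold, each species can invade when rare, so the interior equilibrium is stable.

stable coexistence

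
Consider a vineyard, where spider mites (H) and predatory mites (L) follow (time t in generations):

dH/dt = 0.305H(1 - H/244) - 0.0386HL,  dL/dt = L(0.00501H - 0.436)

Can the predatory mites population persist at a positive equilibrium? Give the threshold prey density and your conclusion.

The predator equation gives dL/dt > 0 only when H > 0.436/0.00501 = 87.
Without the predator, H → K = 244. Since 244 > 87, the predator can invade and persist.

Threshold H = 87; K > 87, so yes, the predator persists.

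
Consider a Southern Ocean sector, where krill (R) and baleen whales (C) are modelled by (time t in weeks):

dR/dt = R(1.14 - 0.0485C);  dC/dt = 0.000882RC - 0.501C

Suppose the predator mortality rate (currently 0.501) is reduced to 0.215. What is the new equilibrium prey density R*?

R* ≈ 244

At the interior fixed point, setting dC/dt = 0 with C > 0 fixes R* = (predator death rate)/(RC coefficient) — independent of the other coefficients.
With the change, R* = 0.215/0.000882 = 244; it falls from 568.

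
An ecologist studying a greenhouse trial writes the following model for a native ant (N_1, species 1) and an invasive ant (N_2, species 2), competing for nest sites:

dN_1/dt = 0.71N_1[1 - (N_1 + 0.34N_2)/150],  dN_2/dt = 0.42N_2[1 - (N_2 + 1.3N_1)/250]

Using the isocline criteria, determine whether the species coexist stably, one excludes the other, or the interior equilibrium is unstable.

Compare the nullcline intercepts: K1/α12 = 150/0.34 = 441 > K2 = 250; K2/α21 = 250/1.3 = 192 > K1 = 150.
Since both inequalities hold, each species can invade when rare, so the interior equilibrium is stable.

stable coexistence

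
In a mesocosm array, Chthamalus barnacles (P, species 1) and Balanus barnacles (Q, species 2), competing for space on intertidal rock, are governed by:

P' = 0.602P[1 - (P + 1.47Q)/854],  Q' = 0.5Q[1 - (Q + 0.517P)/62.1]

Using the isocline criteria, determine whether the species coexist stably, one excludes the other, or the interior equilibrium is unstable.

Compare the nullcline intercepts: K1/α12 = 854/1.47 = 581 > K2 = 62.1; K2/α21 = 62.1/0.517 = 120 < K1 = 854.
Since the inequalities point opposite ways, species 1 can invade but species 2 cannot.

species 1 excludes species 2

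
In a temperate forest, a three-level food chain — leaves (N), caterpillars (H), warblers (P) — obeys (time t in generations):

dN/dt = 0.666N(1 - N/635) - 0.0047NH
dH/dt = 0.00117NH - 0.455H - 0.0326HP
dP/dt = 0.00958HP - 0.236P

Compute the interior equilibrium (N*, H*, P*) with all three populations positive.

N* ≈ 525, H* ≈ 24.6, P* ≈ 4.87

From dP/dt = 0: 0.00958H* = 0.236, so H* = 24.6.
From dN/dt = 0: 0.666(1 - N*/635) = 0.0047·24.6, giving N* = 635·(1 - 0.174) = 525.
From dH/dt = 0: 0.00117·525 - 0.455 = 0.0326P*, so P* = 0.159/0.0326 = 4.87.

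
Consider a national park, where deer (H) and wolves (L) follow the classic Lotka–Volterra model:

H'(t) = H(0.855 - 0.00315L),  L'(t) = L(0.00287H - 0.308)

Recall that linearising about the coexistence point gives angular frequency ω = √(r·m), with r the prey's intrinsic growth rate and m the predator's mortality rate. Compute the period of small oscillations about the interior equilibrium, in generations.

T ≈ 12.2 generations

Here r = 0.855 and m = 0.308, so r·m = 0.263.
ω = √0.263 = 0.513 per generation, hence T = 2π/ω ≈ 12.2 generations.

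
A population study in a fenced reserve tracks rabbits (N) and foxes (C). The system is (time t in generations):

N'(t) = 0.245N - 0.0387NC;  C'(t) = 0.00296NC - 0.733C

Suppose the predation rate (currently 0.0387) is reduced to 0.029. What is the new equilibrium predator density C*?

At the interior fixed point, setting dN/dt = 0 with N > 0 fixes C* = (prey growth rate)/(NC coefficient) — independent of the other coefficients.
With the change, C* = 0.245/0.029 = 8.45; it rises from 6.33.

C* ≈ 8.45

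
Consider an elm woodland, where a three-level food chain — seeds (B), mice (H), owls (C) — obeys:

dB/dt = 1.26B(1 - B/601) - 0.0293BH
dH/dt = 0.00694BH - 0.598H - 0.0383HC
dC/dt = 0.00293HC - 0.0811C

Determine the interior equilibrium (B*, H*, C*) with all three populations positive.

From dC/dt = 0: 0.00293H* = 0.0811, so H* = 27.7.
From dB/dt = 0: 1.26(1 - B*/601) = 0.0293·27.7, giving B* = 601·(1 - 0.644) = 214.
From dH/dt = 0: 0.00694·214 - 0.598 = 0.0383C*, so C* = 0.888/0.0383 = 23.2.

B* ≈ 214, H* ≈ 27.7, C* ≈ 23.2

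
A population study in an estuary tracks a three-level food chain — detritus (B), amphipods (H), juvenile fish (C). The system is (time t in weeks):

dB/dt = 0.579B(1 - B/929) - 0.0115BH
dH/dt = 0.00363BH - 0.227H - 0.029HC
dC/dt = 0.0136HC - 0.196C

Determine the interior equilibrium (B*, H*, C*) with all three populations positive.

B* ≈ 663, H* ≈ 14.4, C* ≈ 75.2

From dC/dt = 0: 0.0136H* = 0.196, so H* = 14.4.
From dB/dt = 0: 0.579(1 - B*/929) = 0.0115·14.4, giving B* = 929·(1 - 0.286) = 663.
From dH/dt = 0: 0.00363·663 - 0.227 = 0.029C*, so C* = 2.18/0.029 = 75.2.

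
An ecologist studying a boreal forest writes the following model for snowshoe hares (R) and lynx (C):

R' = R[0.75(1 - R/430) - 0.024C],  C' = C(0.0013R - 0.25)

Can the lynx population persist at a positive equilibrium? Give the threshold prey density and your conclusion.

Threshold R = 192; K > 192, so yes, the predator persists.

The predator equation gives dC/dt > 0 only when R > 0.25/0.0013 = 192.
Without the predator, R → K = 430. Since 430 > 192, the predator can invade and persist.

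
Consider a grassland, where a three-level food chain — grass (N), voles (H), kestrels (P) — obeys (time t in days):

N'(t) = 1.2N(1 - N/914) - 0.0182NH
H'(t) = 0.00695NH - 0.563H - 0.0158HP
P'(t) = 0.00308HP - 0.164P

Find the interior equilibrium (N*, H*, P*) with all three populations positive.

From dP/dt = 0: 0.00308H* = 0.164, so H* = 53.2.
From dN/dt = 0: 1.2(1 - N*/914) = 0.0182·53.2, giving N* = 914·(1 - 0.808) = 176.
From dH/dt = 0: 0.00695·176 - 0.563 = 0.0158P*, so P* = 0.659/0.0158 = 41.7.

N* ≈ 176, H* ≈ 53.2, P* ≈ 41.7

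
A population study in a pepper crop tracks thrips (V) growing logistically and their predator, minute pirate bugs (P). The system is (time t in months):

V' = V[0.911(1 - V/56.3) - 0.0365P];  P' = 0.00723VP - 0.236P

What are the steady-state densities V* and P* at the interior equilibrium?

From dP/dt = 0 with P > 0: 0.00723V* = 0.236, so V* = 32.6.
Substitute into dV/dt = 0: 0.911(1 - 32.6/56.3) = 0.0365P*.
The bracket is 0.42, giving P* = 0.383/0.0365 = 10.5.

V* ≈ 32.6, P* ≈ 10.5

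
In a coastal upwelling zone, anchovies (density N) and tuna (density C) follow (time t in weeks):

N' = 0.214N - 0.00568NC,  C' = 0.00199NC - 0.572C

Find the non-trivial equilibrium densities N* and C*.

Set dC/dt = 0 with C > 0: 0.00199N - 0.572 = 0, so N* = 0.572/0.00199 = 287.
Set dN/dt = 0 with N > 0: 0.214 - 0.00568C = 0, so C* = 0.214/0.00568 = 37.7.

N* ≈ 287, C* ≈ 37.7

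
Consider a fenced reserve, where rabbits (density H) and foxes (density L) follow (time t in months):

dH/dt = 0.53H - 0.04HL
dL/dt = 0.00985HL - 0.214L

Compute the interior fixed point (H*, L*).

H* ≈ 21.7, L* ≈ 13.2

Set dL/dt = 0 with L > 0: 0.00985H - 0.214 = 0, so H* = 0.214/0.00985 = 21.7.
Set dH/dt = 0 with H > 0: 0.53 - 0.04L = 0, so L* = 0.53/0.04 = 13.2.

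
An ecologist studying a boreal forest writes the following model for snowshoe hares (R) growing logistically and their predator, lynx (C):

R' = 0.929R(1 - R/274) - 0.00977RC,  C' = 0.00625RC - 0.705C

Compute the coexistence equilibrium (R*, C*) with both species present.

From dC/dt = 0 with C > 0: 0.00625R* = 0.705, so R* = 113.
Substitute into dR/dt = 0: 0.929(1 - 113/274) = 0.00977C*.
The bracket is 0.588, giving C* = 0.547/0.00977 = 55.9.

R* ≈ 113, C* ≈ 55.9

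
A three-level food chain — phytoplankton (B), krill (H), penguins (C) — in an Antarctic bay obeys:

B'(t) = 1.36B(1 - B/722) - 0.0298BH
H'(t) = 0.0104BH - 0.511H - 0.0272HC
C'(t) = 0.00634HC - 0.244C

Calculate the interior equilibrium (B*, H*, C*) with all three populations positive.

B* ≈ 113, H* ≈ 38.5, C* ≈ 24.5

From dC/dt = 0: 0.00634H* = 0.244, so H* = 38.5.
From dB/dt = 0: 1.36(1 - B*/722) = 0.0298·38.5, giving B* = 722·(1 - 0.843) = 113.
From dH/dt = 0: 0.0104·113 - 0.511 = 0.0272C*, so C* = 0.666/0.0272 = 24.5.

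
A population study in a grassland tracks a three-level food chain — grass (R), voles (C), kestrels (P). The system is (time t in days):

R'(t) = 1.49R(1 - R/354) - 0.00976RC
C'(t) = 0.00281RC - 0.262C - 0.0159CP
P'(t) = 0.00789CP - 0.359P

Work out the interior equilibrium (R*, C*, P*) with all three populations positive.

R* ≈ 248, C* ≈ 45.5, P* ≈ 27.4

From dP/dt = 0: 0.00789C* = 0.359, so C* = 45.5.
From dR/dt = 0: 1.49(1 - R*/354) = 0.00976·45.5, giving R* = 354·(1 - 0.298) = 248.
From dC/dt = 0: 0.00281·248 - 0.262 = 0.0159P*, so P* = 0.436/0.0159 = 27.4.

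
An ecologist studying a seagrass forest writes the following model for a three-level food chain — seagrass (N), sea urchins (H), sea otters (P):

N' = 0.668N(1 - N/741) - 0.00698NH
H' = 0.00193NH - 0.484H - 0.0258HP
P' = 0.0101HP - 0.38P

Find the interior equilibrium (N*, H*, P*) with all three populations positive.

From dP/dt = 0: 0.0101H* = 0.38, so H* = 37.6.
From dN/dt = 0: 0.668(1 - N*/741) = 0.00698·37.6, giving N* = 741·(1 - 0.393) = 450.
From dH/dt = 0: 0.00193·450 - 0.484 = 0.0258P*, so P* = 0.384/0.0258 = 14.9.

N* ≈ 450, H* ≈ 37.6, P* ≈ 14.9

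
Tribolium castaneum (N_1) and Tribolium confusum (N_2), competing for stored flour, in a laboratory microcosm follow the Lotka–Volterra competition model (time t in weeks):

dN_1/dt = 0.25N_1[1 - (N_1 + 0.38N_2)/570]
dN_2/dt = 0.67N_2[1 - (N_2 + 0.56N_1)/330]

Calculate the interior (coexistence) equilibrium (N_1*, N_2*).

Setting both brackets to zero gives the nullclines N_1 + 0.38N_2 = 570 and 0.56N_1 + N_2 = 330.
Substituting N_2 = 330 - 0.56N_1 into the first: N_1(1 - 0.38·0.56) = 570 - 0.38·330.
So N_1* = 445/0.787 = 565, and then N_2* = 330 - 0.56·565 = 13.7.

N_1* ≈ 565, N_2* ≈ 13.7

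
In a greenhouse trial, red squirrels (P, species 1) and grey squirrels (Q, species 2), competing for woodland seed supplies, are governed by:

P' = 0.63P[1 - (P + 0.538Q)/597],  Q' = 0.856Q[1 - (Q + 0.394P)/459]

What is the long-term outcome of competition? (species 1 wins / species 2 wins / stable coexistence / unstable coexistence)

stable coexistence

Compare the nullcline intercepts: K1/α12 = 597/0.538 = 1110 > K2 = 459; K2/α21 = 459/0.394 = 1160 > K1 = 597.
Since both inequalities hold, each species can invade when rare, so the interior equilibrium is stable.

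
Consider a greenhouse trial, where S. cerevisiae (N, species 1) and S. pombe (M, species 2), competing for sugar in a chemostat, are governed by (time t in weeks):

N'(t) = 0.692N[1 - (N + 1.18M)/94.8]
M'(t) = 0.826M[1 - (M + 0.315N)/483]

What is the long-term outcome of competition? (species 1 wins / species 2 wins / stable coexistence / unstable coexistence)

species 2 excludes species 1

Compare the nullcline intercepts: K1/α12 = 94.8/1.18 = 80.3 < K2 = 483; K2/α21 = 483/0.315 = 1530 > K1 = 94.8.
Since the inequalities point opposite ways, species 2 can invade but species 1 cannot.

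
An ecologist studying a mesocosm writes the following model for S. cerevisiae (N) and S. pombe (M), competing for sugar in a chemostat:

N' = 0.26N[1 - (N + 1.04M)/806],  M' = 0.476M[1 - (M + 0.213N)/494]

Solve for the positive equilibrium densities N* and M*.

N* ≈ 375, M* ≈ 414

Setting both brackets to zero gives the nullclines N + 1.04M = 806 and 0.213N + M = 494.
Substituting M = 494 - 0.213N into the first: N(1 - 1.04·0.213) = 806 - 1.04·494.
So N* = 292/0.778 = 375, and then M* = 494 - 0.213·375 = 414.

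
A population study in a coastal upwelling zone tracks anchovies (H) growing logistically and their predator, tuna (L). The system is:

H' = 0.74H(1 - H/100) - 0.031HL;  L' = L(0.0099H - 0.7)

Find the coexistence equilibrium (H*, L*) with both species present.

From dL/dt = 0 with L > 0: 0.0099H* = 0.7, so H* = 70.7.
Substitute into dH/dt = 0: 0.74(1 - 70.7/100) = 0.031L*.
The bracket is 0.293, giving L* = 0.217/0.031 = 6.99.

H* ≈ 70.7, L* ≈ 6.99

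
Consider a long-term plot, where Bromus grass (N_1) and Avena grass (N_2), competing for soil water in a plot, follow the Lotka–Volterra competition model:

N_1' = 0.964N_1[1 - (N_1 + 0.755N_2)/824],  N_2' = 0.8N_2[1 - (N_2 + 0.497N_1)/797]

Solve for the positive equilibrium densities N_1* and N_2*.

N_1* ≈ 356, N_2* ≈ 620

Setting both brackets to zero gives the nullclines N_1 + 0.755N_2 = 824 and 0.497N_1 + N_2 = 797.
Substituting N_2 = 797 - 0.497N_1 into the first: N_1(1 - 0.755·0.497) = 824 - 0.755·797.
So N_1* = 222/0.625 = 356, and then N_2* = 797 - 0.497·356 = 620.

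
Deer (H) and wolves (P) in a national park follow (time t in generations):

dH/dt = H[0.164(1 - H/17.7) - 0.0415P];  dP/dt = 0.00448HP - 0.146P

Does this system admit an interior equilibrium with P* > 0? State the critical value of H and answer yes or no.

Threshold H = 32.6; K < 32.6, so no, the predator goes extinct.

The predator equation gives dP/dt > 0 only when H > 0.146/0.00448 = 32.6.
Without the predator, H → K = 17.7. Since 17.7 < 32.6, the predator cannot invade.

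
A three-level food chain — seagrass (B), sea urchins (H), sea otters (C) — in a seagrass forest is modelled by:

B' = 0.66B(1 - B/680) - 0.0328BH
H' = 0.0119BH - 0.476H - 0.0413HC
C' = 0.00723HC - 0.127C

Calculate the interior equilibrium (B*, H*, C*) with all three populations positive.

From dC/dt = 0: 0.00723H* = 0.127, so H* = 17.6.
From dB/dt = 0: 0.66(1 - B*/680) = 0.0328·17.6, giving B* = 680·(1 - 0.873) = 86.4.
From dH/dt = 0: 0.0119·86.4 - 0.476 = 0.0413C*, so C* = 0.552/0.0413 = 13.4.

B* ≈ 86.4, H* ≈ 17.6, C* ≈ 13.4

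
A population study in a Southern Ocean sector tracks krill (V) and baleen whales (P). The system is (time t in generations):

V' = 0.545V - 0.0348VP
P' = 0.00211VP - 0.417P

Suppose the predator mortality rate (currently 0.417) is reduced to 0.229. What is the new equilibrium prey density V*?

At the interior fixed point, setting dP/dt = 0 with P > 0 fixes V* = (predator death rate)/(VP coefficient) — independent of the other coefficients.
With the change, V* = 0.229/0.00211 = 109; it falls from 198.

V* ≈ 109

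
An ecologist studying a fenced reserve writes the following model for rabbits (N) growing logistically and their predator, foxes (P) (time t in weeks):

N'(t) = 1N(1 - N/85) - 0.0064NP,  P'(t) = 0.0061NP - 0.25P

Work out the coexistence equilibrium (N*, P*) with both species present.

N* ≈ 41, P* ≈ 80.9

From dP/dt = 0 with P > 0: 0.0061N* = 0.25, so N* = 41.
Substitute into dN/dt = 0: 1(1 - 41/85) = 0.0064P*.
The bracket is 0.518, giving P* = 0.518/0.0064 = 80.9.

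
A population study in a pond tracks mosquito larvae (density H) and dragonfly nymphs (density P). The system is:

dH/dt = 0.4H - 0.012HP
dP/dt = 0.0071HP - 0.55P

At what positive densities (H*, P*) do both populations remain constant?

Set dP/dt = 0 with P > 0: 0.0071H - 0.55 = 0, so H* = 0.55/0.0071 = 77.5.
Set dH/dt = 0 with H > 0: 0.4 - 0.012P = 0, so P* = 0.4/0.012 = 33.3.

H* ≈ 77.5, P* ≈ 33.3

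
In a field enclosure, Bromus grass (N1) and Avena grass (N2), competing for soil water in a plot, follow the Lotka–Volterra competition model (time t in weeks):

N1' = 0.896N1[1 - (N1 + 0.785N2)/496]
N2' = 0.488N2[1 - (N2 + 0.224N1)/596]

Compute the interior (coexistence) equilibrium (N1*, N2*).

Setting both brackets to zero gives the nullclines N1 + 0.785N2 = 496 and 0.224N1 + N2 = 596.
Substituting N2 = 596 - 0.224N1 into the first: N1(1 - 0.785·0.224) = 496 - 0.785·596.
So N1* = 28.1/0.824 = 34.1, and then N2* = 596 - 0.224·34.1 = 588.

N1* ≈ 34.1, N2* ≈ 588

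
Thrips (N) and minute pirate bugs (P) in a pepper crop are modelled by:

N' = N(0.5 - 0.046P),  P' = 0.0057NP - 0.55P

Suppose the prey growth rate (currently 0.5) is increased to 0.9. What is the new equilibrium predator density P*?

P* ≈ 19.6

At the interior fixed point, setting dN/dt = 0 with N > 0 fixes P* = (prey growth rate)/(NP coefficient) — independent of the other coefficients.
With the change, P* = 0.9/0.046 = 19.6; it rises from 10.9.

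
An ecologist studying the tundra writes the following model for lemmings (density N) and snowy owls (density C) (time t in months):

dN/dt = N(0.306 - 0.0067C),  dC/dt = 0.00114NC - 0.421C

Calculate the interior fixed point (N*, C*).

Set dC/dt = 0 with C > 0: 0.00114N - 0.421 = 0, so N* = 0.421/0.00114 = 369.
Set dN/dt = 0 with N > 0: 0.306 - 0.0067C = 0, so C* = 0.306/0.0067 = 45.7.

N* ≈ 369, C* ≈ 45.7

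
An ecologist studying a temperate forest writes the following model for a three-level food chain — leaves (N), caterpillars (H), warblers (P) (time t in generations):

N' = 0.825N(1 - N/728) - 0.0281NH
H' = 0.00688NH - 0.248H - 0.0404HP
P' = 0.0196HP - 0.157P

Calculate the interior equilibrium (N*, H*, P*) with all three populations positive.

N* ≈ 529, H* ≈ 8.01, P* ≈ 84

From dP/dt = 0: 0.0196H* = 0.157, so H* = 8.01.
From dN/dt = 0: 0.825(1 - N*/728) = 0.0281·8.01, giving N* = 728·(1 - 0.273) = 529.
From dH/dt = 0: 0.00688·529 - 0.248 = 0.0404P*, so P* = 3.39/0.0404 = 84.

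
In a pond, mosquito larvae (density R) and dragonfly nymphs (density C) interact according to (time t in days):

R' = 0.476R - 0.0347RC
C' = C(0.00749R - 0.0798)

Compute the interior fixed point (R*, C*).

Set dC/dt = 0 with C > 0: 0.00749R - 0.0798 = 0, so R* = 0.0798/0.00749 = 10.7.
Set dR/dt = 0 with R > 0: 0.476 - 0.0347C = 0, so C* = 0.476/0.0347 = 13.7.

R* ≈ 10.7, C* ≈ 13.7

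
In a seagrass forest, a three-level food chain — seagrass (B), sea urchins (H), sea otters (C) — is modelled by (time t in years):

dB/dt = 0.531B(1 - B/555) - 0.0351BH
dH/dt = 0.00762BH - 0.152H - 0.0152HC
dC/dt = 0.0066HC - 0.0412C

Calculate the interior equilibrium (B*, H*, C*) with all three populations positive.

B* ≈ 326, H* ≈ 6.24, C* ≈ 153

From dC/dt = 0: 0.0066H* = 0.0412, so H* = 6.24.
From dB/dt = 0: 0.531(1 - B*/555) = 0.0351·6.24, giving B* = 555·(1 - 0.413) = 326.
From dH/dt = 0: 0.00762·326 - 0.152 = 0.0152C*, so C* = 2.33/0.0152 = 153.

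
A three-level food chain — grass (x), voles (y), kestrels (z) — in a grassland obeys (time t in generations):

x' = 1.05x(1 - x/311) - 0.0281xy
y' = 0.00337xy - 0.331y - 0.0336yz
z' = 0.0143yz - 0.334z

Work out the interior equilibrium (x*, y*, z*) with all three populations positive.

x* ≈ 117, y* ≈ 23.4, z* ≈ 1.84

From dz/dt = 0: 0.0143y* = 0.334, so y* = 23.4.
From dx/dt = 0: 1.05(1 - x*/311) = 0.0281·23.4, giving x* = 311·(1 - 0.625) = 117.
From dy/dt = 0: 0.00337·117 - 0.331 = 0.0336z*, so z* = 0.062/0.0336 = 1.84.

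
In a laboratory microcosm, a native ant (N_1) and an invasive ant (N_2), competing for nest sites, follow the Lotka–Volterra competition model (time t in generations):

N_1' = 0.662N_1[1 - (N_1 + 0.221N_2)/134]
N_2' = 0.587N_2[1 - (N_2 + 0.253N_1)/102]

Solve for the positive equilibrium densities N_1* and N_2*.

N_1* ≈ 118, N_2* ≈ 72.1

Setting both brackets to zero gives the nullclines N_1 + 0.221N_2 = 134 and 0.253N_1 + N_2 = 102.
Substituting N_2 = 102 - 0.253N_1 into the first: N_1(1 - 0.221·0.253) = 134 - 0.221·102.
So N_1* = 111/0.944 = 118, and then N_2* = 102 - 0.253·118 = 72.1.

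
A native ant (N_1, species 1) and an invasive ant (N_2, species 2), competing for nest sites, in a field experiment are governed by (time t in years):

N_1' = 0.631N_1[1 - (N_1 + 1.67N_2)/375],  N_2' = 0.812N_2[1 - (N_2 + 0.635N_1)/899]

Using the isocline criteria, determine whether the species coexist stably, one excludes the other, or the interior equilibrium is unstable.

Compare the nullcline intercepts: K1/α12 = 375/1.67 = 225 < K2 = 899; K2/α21 = 899/0.635 = 1420 > K1 = 375.
Since the inequalities point opposite ways, species 2 can invade but species 1 cannot.

species 2 excludes species 1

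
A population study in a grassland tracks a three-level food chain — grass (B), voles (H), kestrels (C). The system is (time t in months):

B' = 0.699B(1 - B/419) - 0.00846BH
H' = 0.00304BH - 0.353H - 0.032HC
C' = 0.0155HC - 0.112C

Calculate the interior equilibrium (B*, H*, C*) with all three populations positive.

B* ≈ 382, H* ≈ 7.23, C* ≈ 25.3

From dC/dt = 0: 0.0155H* = 0.112, so H* = 7.23.
From dB/dt = 0: 0.699(1 - B*/419) = 0.00846·7.23, giving B* = 419·(1 - 0.0875) = 382.
From dH/dt = 0: 0.00304·382 - 0.353 = 0.032C*, so C* = 0.809/0.032 = 25.3.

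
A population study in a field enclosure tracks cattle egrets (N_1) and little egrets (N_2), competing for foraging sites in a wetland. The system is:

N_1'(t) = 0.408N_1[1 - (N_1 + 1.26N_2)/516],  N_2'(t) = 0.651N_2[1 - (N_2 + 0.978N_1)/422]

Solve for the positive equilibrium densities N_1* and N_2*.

Setting both brackets to zero gives the nullclines N_1 + 1.26N_2 = 516 and 0.978N_1 + N_2 = 422.
Substituting N_2 = 422 - 0.978N_1 into the first: N_1(1 - 1.26·0.978) = 516 - 1.26·422.
So N_1* = -15.7/-0.232 = 67.7, and then N_2* = 422 - 0.978·67.7 = 356.

N_1* ≈ 67.7, N_2* ≈ 356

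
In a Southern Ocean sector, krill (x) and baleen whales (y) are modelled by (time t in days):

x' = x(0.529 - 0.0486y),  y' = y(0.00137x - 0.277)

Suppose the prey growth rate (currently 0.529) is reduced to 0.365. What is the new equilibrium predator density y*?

At the interior fixed point, setting dx/dt = 0 with x > 0 fixes y* = (prey growth rate)/(xy coefficient) — independent of the other coefficients.
With the change, y* = 0.365/0.0486 = 7.51; it falls from 10.9.

y* ≈ 7.51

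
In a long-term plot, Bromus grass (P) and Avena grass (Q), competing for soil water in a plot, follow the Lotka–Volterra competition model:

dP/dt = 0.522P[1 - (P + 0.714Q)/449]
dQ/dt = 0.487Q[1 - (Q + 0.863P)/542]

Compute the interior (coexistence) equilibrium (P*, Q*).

Setting both brackets to zero gives the nullclines P + 0.714Q = 449 and 0.863P + Q = 542.
Substituting Q = 542 - 0.863P into the first: P(1 - 0.714·0.863) = 449 - 0.714·542.
So P* = 62/0.384 = 162, and then Q* = 542 - 0.863·162 = 403.

P* ≈ 162, Q* ≈ 403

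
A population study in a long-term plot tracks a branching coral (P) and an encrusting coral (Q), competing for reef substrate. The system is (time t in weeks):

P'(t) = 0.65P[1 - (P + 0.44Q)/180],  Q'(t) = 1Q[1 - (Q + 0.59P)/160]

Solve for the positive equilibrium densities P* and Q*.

P* ≈ 148, Q* ≈ 72.7

Setting both brackets to zero gives the nullclines P + 0.44Q = 180 and 0.59P + Q = 160.
Substituting Q = 160 - 0.59P into the first: P(1 - 0.44·0.59) = 180 - 0.44·160.
So P* = 110/0.74 = 148, and then Q* = 160 - 0.59·148 = 72.7.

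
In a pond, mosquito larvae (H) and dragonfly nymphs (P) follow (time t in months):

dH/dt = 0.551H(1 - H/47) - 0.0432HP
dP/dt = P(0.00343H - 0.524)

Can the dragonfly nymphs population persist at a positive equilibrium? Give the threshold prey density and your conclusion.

Threshold H = 153; K < 153, so no, the predator goes extinct.

The predator equation gives dP/dt > 0 only when H > 0.524/0.00343 = 153.
Without the predator, H → K = 47. Since 47 < 153, the predator cannot invade.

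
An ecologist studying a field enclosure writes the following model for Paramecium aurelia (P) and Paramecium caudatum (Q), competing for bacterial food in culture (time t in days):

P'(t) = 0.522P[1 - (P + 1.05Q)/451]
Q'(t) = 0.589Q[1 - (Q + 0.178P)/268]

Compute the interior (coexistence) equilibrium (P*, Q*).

Setting both brackets to zero gives the nullclines P + 1.05Q = 451 and 0.178P + Q = 268.
Substituting Q = 268 - 0.178P into the first: P(1 - 1.05·0.178) = 451 - 1.05·268.
So P* = 170/0.813 = 209, and then Q* = 268 - 0.178·209 = 231.

P* ≈ 209, Q* ≈ 231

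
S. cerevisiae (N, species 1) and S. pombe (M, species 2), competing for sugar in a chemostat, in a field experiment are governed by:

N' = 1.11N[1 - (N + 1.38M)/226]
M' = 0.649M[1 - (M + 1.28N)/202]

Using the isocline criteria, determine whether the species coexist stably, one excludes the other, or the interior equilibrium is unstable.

Compare the nullcline intercepts: K1/α12 = 226/1.38 = 164 < K2 = 202; K2/α21 = 202/1.28 = 158 < K1 = 226.
Since both are reversed, neither can invade when rare; the interior point is a saddle.

unstable coexistence (outcome depends on initial conditions)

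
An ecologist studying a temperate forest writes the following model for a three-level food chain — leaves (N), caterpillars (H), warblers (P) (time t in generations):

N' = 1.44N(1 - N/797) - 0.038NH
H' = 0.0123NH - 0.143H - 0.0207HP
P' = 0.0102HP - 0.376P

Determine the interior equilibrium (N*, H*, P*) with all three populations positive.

From dP/dt = 0: 0.0102H* = 0.376, so H* = 36.9.
From dN/dt = 0: 1.44(1 - N*/797) = 0.038·36.9, giving N* = 797·(1 - 0.973) = 21.7.
From dH/dt = 0: 0.0123·21.7 - 0.143 = 0.0207P*, so P* = 0.124/0.0207 = 5.99.

N* ≈ 21.7, H* ≈ 36.9, P* ≈ 5.99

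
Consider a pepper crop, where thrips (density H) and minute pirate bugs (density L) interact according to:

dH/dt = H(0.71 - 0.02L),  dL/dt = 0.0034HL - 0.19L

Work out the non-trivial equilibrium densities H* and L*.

H* ≈ 55.9, L* ≈ 35.5

Set dL/dt = 0 with L > 0: 0.0034H - 0.19 = 0, so H* = 0.19/0.0034 = 55.9.
Set dH/dt = 0 with H > 0: 0.71 - 0.02L = 0, so L* = 0.71/0.02 = 35.5.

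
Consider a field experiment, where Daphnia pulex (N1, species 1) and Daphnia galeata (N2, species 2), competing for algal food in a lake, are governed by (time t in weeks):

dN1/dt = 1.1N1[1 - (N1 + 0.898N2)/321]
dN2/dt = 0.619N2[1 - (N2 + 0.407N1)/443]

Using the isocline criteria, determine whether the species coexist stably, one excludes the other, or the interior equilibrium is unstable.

Compare the nullcline intercepts: K1/α12 = 321/0.898 = 357 < K2 = 443; K2/α21 = 443/0.407 = 1090 > K1 = 321.
Since the inequalities point opposite ways, species 2 can invade but species 1 cannot.

species 2 excludes species 1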